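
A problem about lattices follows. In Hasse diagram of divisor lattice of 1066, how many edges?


A cover relation a -< b holds when a < b with no c strictly between.
Cover relations:
  1 -< 2
  1 -< 13
  1 -< 41
  2 -< 26
  2 -< 82
  13 -< 26
  13 -< 533
  26 -< 1066
  ...4 more
Total: 12


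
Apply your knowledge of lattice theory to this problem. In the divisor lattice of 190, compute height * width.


Height = length of longest chain minus 1; width = size of largest antichain.
A maximum chain: 1 | 19 | 95 | 190  (height 3).
A maximum antichain: {2, 5, 19}  (width 3).
Product = 3 * 3 = 9


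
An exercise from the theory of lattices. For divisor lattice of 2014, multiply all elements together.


Divisors of 2014: [1, 2, 19, 38, 53, 106, 1007, 2014]
Product = n^(d(n)/2) = 2014^(8/2)
Product = 16452725990416


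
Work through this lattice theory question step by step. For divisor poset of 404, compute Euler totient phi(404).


phi(n) = n * prod_{p|n} (1 - 1/p).
Prime divisors of 404: [2, 101]
phi(404) = 404 * (1 - 1/2) * (1 - 1/101)
phi(404) = 200


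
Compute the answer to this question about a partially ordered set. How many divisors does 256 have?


Divisors of 256: [1, 2, 4, 8, 16, 32, 64, 128, 256]
Count: 9


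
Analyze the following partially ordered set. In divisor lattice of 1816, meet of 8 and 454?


In a divisor lattice, meet = gcd (greatest common divisor).
By Euclidean algorithm or factoring: gcd(8,454) = 2


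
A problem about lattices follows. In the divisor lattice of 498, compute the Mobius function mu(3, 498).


In a divisor lattice, mu(a,b) = mu(b/a) where mu is the classical Mobius function.
b/a = 498/3 = 166
Prime factorization of 166: primes [2, 83]
166 is squarefree with 2 prime factor(s), so mu(166) = (-1)^2 = 1


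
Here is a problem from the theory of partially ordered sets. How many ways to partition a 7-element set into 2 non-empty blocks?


S(n,k) = k*S(n-1,k) + S(n-1,k-1).
S(6,2) = 31, S(6,1) = 1
S(7,2) = 2*31 + 1 = 62 + 1
S(7,2) = 63


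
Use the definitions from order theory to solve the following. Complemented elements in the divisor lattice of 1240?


An element a is complemented if some b has a meet b = bottom, a join b = top.
a is complemented iff gcd(a, n/a)=1, i.e. a is a unitary divisor of 1240.
Complemented elements: 1, 5, 8, 31, 40, 155, ... (2 more)
Count: 8


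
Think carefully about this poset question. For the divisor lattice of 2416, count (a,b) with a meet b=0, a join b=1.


Complement pair (a,b): a meet b = bottom, a join b = top.
Here: gcd(a,b)=1 and lcm(a,b)=2416, i.e. a*b=2416 with a,b coprime.
Pairs found: (1,2416), (16,151), (151,16), (2416,1)
Total ordered pairs: 4


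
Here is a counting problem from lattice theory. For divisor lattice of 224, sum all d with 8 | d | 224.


Interval [8,224] in divisors of 224: [8, 16, 32, 56, 112, 224]
Sum = 448


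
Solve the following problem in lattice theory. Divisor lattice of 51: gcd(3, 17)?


Meet=gcd.
gcd(3,17)=1


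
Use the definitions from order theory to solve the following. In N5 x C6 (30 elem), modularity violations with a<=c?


Modular law: if a <= c then a v (b ^ c) = (a v b) ^ c.
Check all triples (a,b,c) with a <= c among 30 elements.
  e.g. a=(a,0), b=(c,0), c=(b,0): lhs=(a,0) != rhs=(b,0)
  e.g. a=(a,0), b=(c,1), c=(b,0): lhs=(a,0) != rhs=(b,0)
Total violating triples: 126


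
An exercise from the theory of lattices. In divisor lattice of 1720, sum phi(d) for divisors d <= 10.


Divisors of 1720 up to 10: [1, 2, 4, 5, 8, 10]
phi values: [1, 1, 2, 4, 4, 4]
Sum = 16


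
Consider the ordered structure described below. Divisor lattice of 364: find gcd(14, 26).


In a divisor lattice, meet = gcd (greatest common divisor).
By Euclidean algorithm or factoring: gcd(14,26) = 2


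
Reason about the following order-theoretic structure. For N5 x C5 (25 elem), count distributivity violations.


Distributive law: a ^ (b v c) = (a ^ b) v (a ^ c).
Check all 25^3 = 15625 ordered triples (a,b,c).
  e.g. a=(b,0), b=(a,0), c=(c,0): lhs=(b,0) != rhs=(a,0)
  e.g. a=(b,0), b=(a,0), c=(c,1): lhs=(b,0) != rhs=(a,0)
Total violating triples: 250


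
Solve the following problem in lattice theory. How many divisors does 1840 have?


Divisors of 1840: [1, 2, 4, 5, 8, 10, 16, 20, 23, 40, 46, 80, 92, 115, 184, 230, 368, 460, 920, 1840]
Count: 20


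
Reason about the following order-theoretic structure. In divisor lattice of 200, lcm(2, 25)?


Join=lcm.
gcd(2,25)=1
lcm=50


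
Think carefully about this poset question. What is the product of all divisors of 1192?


Divisors of 1192: [1, 2, 4, 8, 149, 298, 596, 1192]
Product = n^(d(n)/2) = 1192^(8/2)
Product = 2018854506496


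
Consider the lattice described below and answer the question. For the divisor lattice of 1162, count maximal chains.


A maximal chain goes from the minimum element to a maximal element via cover relations.
Counting all min-to-max paths in the cover graph.
Total maximal chains: 6


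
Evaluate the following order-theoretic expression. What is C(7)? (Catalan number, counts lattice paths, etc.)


C(n) = C(2n, n) / (n+1).
C(14, 7) = 3432
C(7) = 3432 / 8 = 429


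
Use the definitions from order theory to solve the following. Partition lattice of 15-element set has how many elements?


B(n) = number of set partitions of an n-element set.
B(n) satisfies the recurrence: B(n+1) = sum_k C(n,k)*B(k).
B(15) = 1382958545


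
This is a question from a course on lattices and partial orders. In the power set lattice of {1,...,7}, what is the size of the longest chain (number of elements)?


A chain is a totally ordered subset; we count the number of elements in a maximum chain.
Compute, for each element x, the size of the longest chain ending at x:
  {}: 1
  {1}: 2
  {2}: 2
  {3}: 2
  {4}: 2
  {5}: 2
  ...
A maximum chain: {} < {1} < {1,2} < {1,2,3} < {1,2,3,4} < {1,2,3,4,5} < {1,2,3,4,5,6} < {1,2,3,4,5,6,7}
Number of elements in the longest chain: 8


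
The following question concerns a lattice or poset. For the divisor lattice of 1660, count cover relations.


A cover relation a -< b holds when a < b with no c strictly between.
Cover relations:
  1 -< 2
  1 -< 5
  1 -< 83
  2 -< 4
  2 -< 10
  2 -< 166
  4 -< 20
  4 -< 332
  ...12 more
Total: 20


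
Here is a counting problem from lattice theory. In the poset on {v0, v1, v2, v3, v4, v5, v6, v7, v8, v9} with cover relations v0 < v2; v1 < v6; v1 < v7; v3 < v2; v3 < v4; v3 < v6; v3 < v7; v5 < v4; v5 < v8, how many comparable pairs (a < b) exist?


A comparable pair {a,b} has a < b or b < a in the order.
Count unordered pairs where one element is strictly below the other.
Examples: {v0,v2}, {v1,v6}, {v1,v7}, {v2,v3}, ...
Total comparable pairs: 9


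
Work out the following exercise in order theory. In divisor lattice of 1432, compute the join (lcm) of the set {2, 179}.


In a divisor lattice, join = lcm (least common multiple).
Compute lcm iteratively: start with first element, then lcm(current, next).
Elements: [2, 179]
lcm(2,179) = 358
Final lcm = 358


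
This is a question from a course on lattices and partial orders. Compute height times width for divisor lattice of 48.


Height = length of longest chain minus 1; width = size of largest antichain.
A maximum chain: 1 | 3 | 6 | 12 | 24 | 48  (height 5).
A maximum antichain: {2, 3}  (width 2).
Product = 5 * 2 = 10


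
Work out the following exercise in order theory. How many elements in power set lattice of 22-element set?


Power set = 2^n.
2^22 = 4194304


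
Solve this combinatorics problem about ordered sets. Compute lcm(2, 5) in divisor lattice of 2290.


In a divisor lattice, join = lcm (least common multiple).
gcd(2,5) = 1
lcm(2,5) = 2*5/gcd = 10/1 = 10


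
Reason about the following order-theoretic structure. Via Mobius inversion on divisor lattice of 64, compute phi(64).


phi(n) = n * prod_{p|n} (1 - 1/p).
Prime divisors of 64: [2]
phi(64) = 64 * (1 - 1/2)
phi(64) = 32


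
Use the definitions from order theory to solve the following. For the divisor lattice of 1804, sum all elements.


sigma(n) = sum of divisors.
Divisors of 1804: [1, 2, 4, 11, 22, 41, 44, 82, 164, 451, 902, 1804]
Sum = 3528


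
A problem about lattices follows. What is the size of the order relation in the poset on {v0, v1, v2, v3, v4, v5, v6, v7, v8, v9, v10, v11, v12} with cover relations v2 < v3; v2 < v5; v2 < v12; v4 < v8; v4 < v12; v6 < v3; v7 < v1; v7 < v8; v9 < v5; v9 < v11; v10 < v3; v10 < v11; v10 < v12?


The order relation is {(a,b) : a <= b}, reflexive so it includes (a,a).
Examples: (v0,v0), (v1,v1), (v10,v10), (v10,v11), (v10,v12), ...
Total ordered pairs: 26


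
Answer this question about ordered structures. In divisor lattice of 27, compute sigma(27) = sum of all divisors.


sigma(n) = sum of divisors.
Divisors of 27: [1, 3, 9, 27]
Sum = 40


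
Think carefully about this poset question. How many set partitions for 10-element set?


B(n) = number of set partitions of an n-element set.
B(n) satisfies the recurrence: B(n+1) = sum_k C(n,k)*B(k).
B(10) = 115975


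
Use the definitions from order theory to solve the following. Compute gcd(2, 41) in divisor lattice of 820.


In a divisor lattice, meet = gcd (greatest common divisor).
By Euclidean algorithm or factoring: gcd(2,41) = 1


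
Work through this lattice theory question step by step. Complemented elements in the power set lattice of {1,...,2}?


An element a is complemented if some b has a meet b = bottom, a join b = top.
every subset A has complement S\A, so all elements are complemented.
Complemented elements: {}, {1}, {2}, {1,2}
Count: 4


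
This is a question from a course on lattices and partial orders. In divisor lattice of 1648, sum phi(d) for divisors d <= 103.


Divisors of 1648 up to 103: [1, 2, 4, 8, 16, 103]
phi values: [1, 1, 2, 4, 8, 102]
Sum = 118


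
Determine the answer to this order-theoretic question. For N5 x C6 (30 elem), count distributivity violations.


Distributive law: a ^ (b v c) = (a ^ b) v (a ^ c).
Check all 30^3 = 27000 ordered triples (a,b,c).
  e.g. a=(b,0), b=(a,0), c=(c,0): lhs=(b,0) != rhs=(a,0)
  e.g. a=(b,0), b=(a,0), c=(c,1): lhs=(b,0) != rhs=(a,0)
Total violating triples: 432


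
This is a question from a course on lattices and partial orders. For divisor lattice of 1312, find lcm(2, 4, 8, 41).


In a divisor lattice, join = lcm (least common multiple).
Compute lcm iteratively: start with first element, then lcm(current, next).
Elements: [2, 4, 8, 41]
lcm(2,4) = 4
lcm(4,8) = 8
lcm(8,41) = 328
Final lcm = 328


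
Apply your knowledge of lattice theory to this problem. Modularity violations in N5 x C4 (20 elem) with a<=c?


Modular law: if a <= c then a v (b ^ c) = (a v b) ^ c.
Check all triples (a,b,c) with a <= c among 20 elements.
  e.g. a=(a,0), b=(c,0), c=(b,0): lhs=(a,0) != rhs=(b,0)
  e.g. a=(a,0), b=(c,1), c=(b,0): lhs=(a,0) != rhs=(b,0)
Total violating triples: 40


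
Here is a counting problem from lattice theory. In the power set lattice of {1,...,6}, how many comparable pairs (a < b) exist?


A comparable pair {a,b} has a < b or b < a in the order.
Count unordered pairs where one element is strictly below the other.
Examples: {{},{1}}, {{},{2}}, {{},{3}}, {{},{4}}, ...
Total comparable pairs: 665


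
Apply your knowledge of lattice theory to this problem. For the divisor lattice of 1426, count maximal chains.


A maximal chain goes from the minimum element to a maximal element via cover relations.
Counting all min-to-max paths in the cover graph.
Total maximal chains: 6


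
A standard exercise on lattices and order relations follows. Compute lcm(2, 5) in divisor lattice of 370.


In a divisor lattice, join = lcm (least common multiple).
gcd(2,5) = 1
lcm(2,5) = 2*5/gcd = 10/1 = 10


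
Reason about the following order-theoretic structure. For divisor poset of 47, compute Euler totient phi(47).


phi(n) = n * prod_{p|n} (1 - 1/p).
Prime divisors of 47: [47]
phi(47) = 47 * (1 - 1/47)
phi(47) = 46


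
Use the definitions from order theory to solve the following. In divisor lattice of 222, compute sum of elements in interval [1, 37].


Interval [1,37] in divisors of 222: [1, 37]
Sum = 38


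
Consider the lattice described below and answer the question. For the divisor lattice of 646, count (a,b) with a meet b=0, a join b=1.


Complement pair (a,b): a meet b = bottom, a join b = top.
Here: gcd(a,b)=1 and lcm(a,b)=646, i.e. a*b=646 with a,b coprime.
Pairs found: (1,646), (2,323), (17,38), (19,34), ... (4 more)
Total ordered pairs: 8


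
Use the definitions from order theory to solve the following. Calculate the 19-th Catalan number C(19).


C(n) = C(2n, n) / (n+1).
C(38, 19) = 35345263800
C(19) = 35345263800 / 20 = 1767263190


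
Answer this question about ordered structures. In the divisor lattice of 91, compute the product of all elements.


Divisors of 91: [1, 7, 13, 91]
Product = n^(d(n)/2) = 91^(4/2)
Product = 8281


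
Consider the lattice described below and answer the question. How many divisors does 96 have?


Divisors of 96: [1, 2, 3, 4, 6, 8, 12, 16, 24, 32, 48, 96]
Count: 12


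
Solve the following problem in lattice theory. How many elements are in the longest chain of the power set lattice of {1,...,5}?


A chain is a totally ordered subset; we count the number of elements in a maximum chain.
Compute, for each element x, the size of the longest chain ending at x:
  {}: 1
  {1}: 2
  {2}: 2
  {3}: 2
  {4}: 2
  {5}: 2
  ...
A maximum chain: {} < {1} < {1,2} < {1,2,3} < {1,2,3,4} < {1,2,3,4,5}
Number of elements in the longest chain: 6


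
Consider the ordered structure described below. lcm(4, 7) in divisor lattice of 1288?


Join=lcm.
gcd(4,7)=1
lcm=28


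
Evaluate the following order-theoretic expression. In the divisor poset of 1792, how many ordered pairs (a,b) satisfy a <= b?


The order relation is {(a,b) : a <= b}, reflexive so it includes (a,a).
Examples: (1,1), (1,112), (1,128), (1,14), (1,16), ...
Total ordered pairs: 135


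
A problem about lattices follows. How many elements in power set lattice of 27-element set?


Power set = 2^n.
2^27 = 134217728


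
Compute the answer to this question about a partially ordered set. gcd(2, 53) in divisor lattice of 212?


Meet=gcd.
gcd(2,53)=1


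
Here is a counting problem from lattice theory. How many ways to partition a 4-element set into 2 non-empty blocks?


S(n,k) = k*S(n-1,k) + S(n-1,k-1).
S(3,2) = 3, S(3,1) = 1
S(4,2) = 2*3 + 1 = 6 + 1
S(4,2) = 7


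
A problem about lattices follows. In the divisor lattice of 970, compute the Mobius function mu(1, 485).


In a divisor lattice, mu(a,b) = mu(b/a) where mu is the classical Mobius function.
b/a = 485/1 = 485
Prime factorization of 485: primes [5, 97]
485 is squarefree with 2 prime factor(s), so mu(485) = (-1)^2 = 1


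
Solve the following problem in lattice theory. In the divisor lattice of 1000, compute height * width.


Height = length of longest chain minus 1; width = size of largest antichain.
A maximum chain: 1 | 5 | 25 | 125 | 250 | 500 | 1000  (height 6).
A maximum antichain: {8, 20, 50, 125}  (width 4).
Product = 6 * 4 = 24


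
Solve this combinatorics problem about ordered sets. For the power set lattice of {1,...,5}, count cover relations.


A cover relation a -< b holds when a < b with no c strictly between.
Cover relations:
  {} -< {1}
  {} -< {2}
  {} -< {3}
  {} -< {4}
  {} -< {5}
  {1} -< {1,2}
  {1} -< {1,3}
  {1} -< {1,4}
  ...72 more
Total: 80


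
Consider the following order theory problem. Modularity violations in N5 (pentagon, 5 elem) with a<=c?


Modular law: if a <= c then a v (b ^ c) = (a v b) ^ c.
Check all triples (a,b,c) with a <= c among 5 elements.
  e.g. a=a, b=c, c=b: lhs=a != rhs=b
Total violating triples: 1


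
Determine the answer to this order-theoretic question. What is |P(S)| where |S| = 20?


Power set = 2^n.
2^20 = 1048576


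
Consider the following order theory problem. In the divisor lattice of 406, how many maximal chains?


A maximal chain goes from the minimum element to a maximal element via cover relations.
Counting all min-to-max paths in the cover graph.
Total maximal chains: 6


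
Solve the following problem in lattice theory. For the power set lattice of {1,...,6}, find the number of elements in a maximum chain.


A chain is a totally ordered subset; we count the number of elements in a maximum chain.
Compute, for each element x, the size of the longest chain ending at x:
  {}: 1
  {1}: 2
  {2}: 2
  {3}: 2
  {4}: 2
  {5}: 2
  ...
A maximum chain: {} < {1} < {1,2} < {1,2,3} < {1,2,3,4} < {1,2,3,4,5} < {1,2,3,4,5,6}
Number of elements in the longest chain: 7


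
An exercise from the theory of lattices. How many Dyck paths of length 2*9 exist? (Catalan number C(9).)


C(n) = C(2n, n) / (n+1).
C(18, 9) = 48620
C(9) = 48620 / 10 = 4862


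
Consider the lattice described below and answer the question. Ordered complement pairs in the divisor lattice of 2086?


Complement pair (a,b): a meet b = bottom, a join b = top.
Here: gcd(a,b)=1 and lcm(a,b)=2086, i.e. a*b=2086 with a,b coprime.
Pairs found: (1,2086), (2,1043), (7,298), (14,149), ... (4 more)
Total ordered pairs: 8


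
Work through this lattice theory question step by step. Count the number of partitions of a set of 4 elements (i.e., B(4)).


B(n) = number of set partitions of an n-element set.
B(n) satisfies the recurrence: B(n+1) = sum_k C(n,k)*B(k).
B(4) = 15


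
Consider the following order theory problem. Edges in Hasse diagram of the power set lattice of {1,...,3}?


A cover relation a -< b holds when a < b with no c strictly between.
Cover relations:
  {} -< {1}
  {} -< {2}
  {} -< {3}
  {1} -< {1,2}
  {1} -< {1,3}
  {2} -< {1,2}
  {2} -< {2,3}
  {3} -< {1,3}
  ...4 more
Total: 12


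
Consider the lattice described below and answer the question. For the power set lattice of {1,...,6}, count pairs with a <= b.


The order relation is {(a,b) : a <= b}, reflexive so it includes (a,a).
Examples: ({},{}), ({},{1,2}), ({},{1,2,3}), ({},{1,2,3,4}), ({},{1,2,3,4,5}), ...
Total ordered pairs: 729


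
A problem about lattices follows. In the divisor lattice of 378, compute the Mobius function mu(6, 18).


In a divisor lattice, mu(a,b) = mu(b/a) where mu is the classical Mobius function.
b/a = 18/6 = 3
Prime factorization of 3: primes [3]
3 is squarefree with 1 prime factor(s), so mu(3) = (-1)^1 = -1


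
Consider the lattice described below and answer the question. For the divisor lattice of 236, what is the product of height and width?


Height = length of longest chain minus 1; width = size of largest antichain.
A maximum chain: 1 | 59 | 118 | 236  (height 3).
A maximum antichain: {2, 59}  (width 2).
Product = 3 * 2 = 6


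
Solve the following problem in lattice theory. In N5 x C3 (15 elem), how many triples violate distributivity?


Distributive law: a ^ (b v c) = (a ^ b) v (a ^ c).
Check all 15^3 = 3375 ordered triples (a,b,c).
  e.g. a=(b,0), b=(a,0), c=(c,0): lhs=(b,0) != rhs=(a,0)
  e.g. a=(b,0), b=(a,0), c=(c,1): lhs=(b,0) != rhs=(a,0)
Total violating triples: 54


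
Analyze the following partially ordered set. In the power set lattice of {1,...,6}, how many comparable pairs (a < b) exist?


A comparable pair {a,b} has a < b or b < a in the order.
Count unordered pairs where one element is strictly below the other.
Examples: {{},{1}}, {{},{2}}, {{},{3}}, {{},{4}}, ...
Total comparable pairs: 665


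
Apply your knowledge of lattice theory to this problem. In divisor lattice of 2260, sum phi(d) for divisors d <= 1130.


Divisors of 2260 up to 1130: [1, 2, 4, 5, 10, 20, 113, 226, 452, 565, 1130]
phi values: [1, 1, 2, 4, 4, 8, 112, 112, 224, 448, 448]
Sum = 1364


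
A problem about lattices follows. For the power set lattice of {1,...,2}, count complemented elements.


An element a is complemented if some b has a meet b = bottom, a join b = top.
every subset A has complement S\A, so all elements are complemented.
Complemented elements: {}, {1}, {2}, {1,2}
Count: 4


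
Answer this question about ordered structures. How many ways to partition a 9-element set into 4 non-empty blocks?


S(n,k) = k*S(n-1,k) + S(n-1,k-1).
S(8,4) = 1701, S(8,3) = 966
S(9,4) = 4*1701 + 966 = 6804 + 966
S(9,4) = 7770


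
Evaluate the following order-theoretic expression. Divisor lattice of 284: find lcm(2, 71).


In a divisor lattice, join = lcm (least common multiple).
gcd(2,71) = 1
lcm(2,71) = 2*71/gcd = 142/1 = 142


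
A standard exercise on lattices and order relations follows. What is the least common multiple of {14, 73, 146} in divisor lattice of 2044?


In a divisor lattice, join = lcm (least common multiple).
Compute lcm iteratively: start with first element, then lcm(current, next).
Elements: [14, 73, 146]
lcm(14,73) = 1022
lcm(1022,146) = 1022
Final lcm = 1022


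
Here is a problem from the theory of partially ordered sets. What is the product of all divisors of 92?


Divisors of 92: [1, 2, 4, 23, 46, 92]
Product = n^(d(n)/2) = 92^(6/2)
Product = 778688


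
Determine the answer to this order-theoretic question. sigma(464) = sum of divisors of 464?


sigma(n) = sum of divisors.
Divisors of 464: [1, 2, 4, 8, 16, 29, 58, 116, 232, 464]
Sum = 930


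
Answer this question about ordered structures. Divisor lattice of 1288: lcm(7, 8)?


Join=lcm.
gcd(7,8)=1
lcm=56


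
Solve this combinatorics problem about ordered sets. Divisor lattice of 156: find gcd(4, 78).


In a divisor lattice, meet = gcd (greatest common divisor).
By Euclidean algorithm or factoring: gcd(4,78) = 2


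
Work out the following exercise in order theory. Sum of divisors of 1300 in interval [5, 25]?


Interval [5,25] in divisors of 1300: [5, 25]
Sum = 30


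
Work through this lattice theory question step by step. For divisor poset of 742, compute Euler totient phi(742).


phi(n) = n * prod_{p|n} (1 - 1/p).
Prime divisors of 742: [2, 7, 53]
phi(742) = 742 * (1 - 1/2) * (1 - 1/7) * (1 - 1/53)
phi(742) = 312


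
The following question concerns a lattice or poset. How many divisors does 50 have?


Divisors of 50: [1, 2, 5, 10, 25, 50]
Count: 6


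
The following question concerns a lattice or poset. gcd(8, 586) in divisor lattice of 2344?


Meet=gcd.
gcd(8,586)=2


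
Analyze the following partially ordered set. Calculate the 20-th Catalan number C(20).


C(n) = C(2n, n) / (n+1).
C(40, 20) = 137846528820
C(20) = 137846528820 / 21 = 6564120420


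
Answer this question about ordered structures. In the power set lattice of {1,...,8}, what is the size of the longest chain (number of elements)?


A chain is a totally ordered subset; we count the number of elements in a maximum chain.
Compute, for each element x, the size of the longest chain ending at x:
  {}: 1
  {1}: 2
  {2}: 2
  {3}: 2
  {4}: 2
  {5}: 2
  ...
A maximum chain: {} < {1} < {1,2} < {1,2,3} < {1,2,3,4} < {1,2,3,4,5} < {1,2,3,4,5,6} < {1,2,3,4,5,6,7} < {1,2,3,4,5,6,7,8}
Number of elements in the longest chain: 9


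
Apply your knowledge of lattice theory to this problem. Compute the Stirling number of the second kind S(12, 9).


S(n,k) = k*S(n-1,k) + S(n-1,k-1).
S(11,9) = 1155, S(11,8) = 11880
S(12,9) = 9*1155 + 11880 = 10395 + 11880
S(12,9) = 22275


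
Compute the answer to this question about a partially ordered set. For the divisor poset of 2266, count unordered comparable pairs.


A comparable pair {a,b} has a < b or b < a in the order.
Count unordered pairs where one element is strictly below the other.
Examples: {1,2}, {1,11}, {1,22}, {1,103}, ...
Total comparable pairs: 19


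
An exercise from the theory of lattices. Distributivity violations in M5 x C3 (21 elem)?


Distributive law: a ^ (b v c) = (a ^ b) v (a ^ c).
Check all 21^3 = 9261 ordered triples (a,b,c).
  e.g. a=(a1,0), b=(a2,0), c=(a3,0): lhs=(a1,0) != rhs=(0,0)
  e.g. a=(a1,0), b=(a2,0), c=(a3,1): lhs=(a1,0) != rhs=(0,0)
Total violating triples: 1620


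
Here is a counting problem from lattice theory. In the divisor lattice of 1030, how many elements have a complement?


An element a is complemented if some b has a meet b = bottom, a join b = top.
a is complemented iff gcd(a, n/a)=1, i.e. a is a unitary divisor of 1030.
Complemented elements: 1, 2, 5, 10, 103, 206, ... (2 more)
Count: 8


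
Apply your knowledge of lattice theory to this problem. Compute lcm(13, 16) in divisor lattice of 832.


In a divisor lattice, join = lcm (least common multiple).
gcd(13,16) = 1
lcm(13,16) = 13*16/gcd = 208/1 = 208


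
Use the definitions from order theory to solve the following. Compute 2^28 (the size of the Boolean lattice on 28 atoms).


Power set = 2^n.
2^28 = 268435456


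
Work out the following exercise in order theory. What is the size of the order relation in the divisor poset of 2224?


The order relation is {(a,b) : a <= b}, reflexive so it includes (a,a).
Examples: (1,1), (1,1112), (1,139), (1,16), (1,2), ...
Total ordered pairs: 45


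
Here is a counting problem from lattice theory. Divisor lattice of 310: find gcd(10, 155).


In a divisor lattice, meet = gcd (greatest common divisor).
By Euclidean algorithm or factoring: gcd(10,155) = 5


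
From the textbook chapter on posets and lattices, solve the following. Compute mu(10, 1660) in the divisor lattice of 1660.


In a divisor lattice, mu(a,b) = mu(b/a) where mu is the classical Mobius function.
b/a = 1660/10 = 166
Prime factorization of 166: primes [2, 83]
166 is squarefree with 2 prime factor(s), so mu(166) = (-1)^2 = 1


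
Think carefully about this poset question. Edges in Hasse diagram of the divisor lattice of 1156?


A cover relation a -< b holds when a < b with no c strictly between.
Cover relations:
  1 -< 2
  1 -< 17
  2 -< 4
  2 -< 34
  4 -< 68
  17 -< 34
  17 -< 289
  34 -< 68
  ...4 more
Total: 12


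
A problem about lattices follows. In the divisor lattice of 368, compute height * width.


Height = length of longest chain minus 1; width = size of largest antichain.
A maximum chain: 1 | 23 | 46 | 92 | 184 | 368  (height 5).
A maximum antichain: {2, 23}  (width 2).
Product = 5 * 2 = 10


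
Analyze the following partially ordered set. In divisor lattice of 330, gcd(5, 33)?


Meet=gcd.
gcd(5,33)=1


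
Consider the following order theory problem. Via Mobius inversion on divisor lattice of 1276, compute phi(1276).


phi(n) = n * prod_{p|n} (1 - 1/p).
Prime divisors of 1276: [2, 11, 29]
phi(1276) = 1276 * (1 - 1/2) * (1 - 1/11) * (1 - 1/29)
phi(1276) = 560


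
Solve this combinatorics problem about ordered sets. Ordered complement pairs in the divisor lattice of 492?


Complement pair (a,b): a meet b = bottom, a join b = top.
Here: gcd(a,b)=1 and lcm(a,b)=492, i.e. a*b=492 with a,b coprime.
Pairs found: (1,492), (3,164), (4,123), (12,41), ... (4 more)
Total ordered pairs: 8


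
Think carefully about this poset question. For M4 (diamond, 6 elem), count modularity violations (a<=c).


Modular law: if a <= c then a v (b ^ c) = (a v b) ^ c.
Check all triples (a,b,c) with a <= c among 6 elements.
This lattice is modular (diamonds M_m and their chain-products are modular).
Total violating triples: 0


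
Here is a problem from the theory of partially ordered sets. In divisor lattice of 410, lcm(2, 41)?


Join=lcm.
gcd(2,41)=1
lcm=82


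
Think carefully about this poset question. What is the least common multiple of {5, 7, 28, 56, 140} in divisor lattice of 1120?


In a divisor lattice, join = lcm (least common multiple).
Compute lcm iteratively: start with first element, then lcm(current, next).
Elements: [5, 7, 28, 56, 140]
lcm(5,7) = 35
lcm(35,28) = 140
lcm(140,56) = 280
lcm(280,140) = 280
Final lcm = 280


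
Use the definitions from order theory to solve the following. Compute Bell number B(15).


B(n) = number of set partitions of an n-element set.
B(n) satisfies the recurrence: B(n+1) = sum_k C(n,k)*B(k).
B(15) = 1382958545


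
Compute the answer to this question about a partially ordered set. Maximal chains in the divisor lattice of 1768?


A maximal chain goes from the minimum element to a maximal element via cover relations.
Counting all min-to-max paths in the cover graph.
Total maximal chains: 20


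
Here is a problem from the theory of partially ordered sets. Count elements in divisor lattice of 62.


Divisors of 62: [1, 2, 31, 62]
Count: 4


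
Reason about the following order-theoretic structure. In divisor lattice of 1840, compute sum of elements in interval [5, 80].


Interval [5,80] in divisors of 1840: [5, 10, 20, 40, 80]
Sum = 155


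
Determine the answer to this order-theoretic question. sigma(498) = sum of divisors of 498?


sigma(n) = sum of divisors.
Divisors of 498: [1, 2, 3, 6, 83, 166, 249, 498]
Sum = 1008


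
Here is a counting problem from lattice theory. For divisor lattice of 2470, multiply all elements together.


Divisors of 2470: [1, 2, 5, 10, 13, 19, 26, 38, 65, 95, 130, 190, 247, 494, 1235, 2470]
Product = n^(d(n)/2) = 2470^(16/2)
Product = 1385401412458388256100000000


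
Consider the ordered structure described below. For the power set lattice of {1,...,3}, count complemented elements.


An element a is complemented if some b has a meet b = bottom, a join b = top.
every subset A has complement S\A, so all elements are complemented.
Complemented elements: {}, {1}, {2}, {3}, {1,2}, {1,3}, ... (2 more)
Count: 8


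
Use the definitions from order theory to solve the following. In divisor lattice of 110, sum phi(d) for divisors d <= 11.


Divisors of 110 up to 11: [1, 2, 5, 10, 11]
phi values: [1, 1, 4, 4, 10]
Sum = 20


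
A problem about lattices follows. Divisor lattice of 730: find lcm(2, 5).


In a divisor lattice, join = lcm (least common multiple).
gcd(2,5) = 1
lcm(2,5) = 2*5/gcd = 10/1 = 10


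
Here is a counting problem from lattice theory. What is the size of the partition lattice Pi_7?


B(n) = number of set partitions of an n-element set.
B(n) satisfies the recurrence: B(n+1) = sum_k C(n,k)*B(k).
B(7) = 877


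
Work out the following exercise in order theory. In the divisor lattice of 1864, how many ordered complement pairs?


Complement pair (a,b): a meet b = bottom, a join b = top.
Here: gcd(a,b)=1 and lcm(a,b)=1864, i.e. a*b=1864 with a,b coprime.
Pairs found: (1,1864), (8,233), (233,8), (1864,1)
Total ordered pairs: 4


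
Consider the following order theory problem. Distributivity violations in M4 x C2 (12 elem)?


Distributive law: a ^ (b v c) = (a ^ b) v (a ^ c).
Check all 12^3 = 1728 ordered triples (a,b,c).
  e.g. a=(a1,0), b=(a2,0), c=(a3,0): lhs=(a1,0) != rhs=(0,0)
  e.g. a=(a1,0), b=(a2,0), c=(a3,1): lhs=(a1,0) != rhs=(0,0)
Total violating triples: 192


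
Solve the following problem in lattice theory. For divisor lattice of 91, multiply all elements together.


Divisors of 91: [1, 7, 13, 91]
Product = n^(d(n)/2) = 91^(4/2)
Product = 8281


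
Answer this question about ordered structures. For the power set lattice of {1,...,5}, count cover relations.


A cover relation a -< b holds when a < b with no c strictly between.
Cover relations:
  {} -< {1}
  {} -< {2}
  {} -< {3}
  {} -< {4}
  {} -< {5}
  {1} -< {1,2}
  {1} -< {1,3}
  {1} -< {1,4}
  ...72 more
Total: 80


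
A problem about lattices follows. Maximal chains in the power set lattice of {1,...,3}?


A maximal chain goes from the minimum element to a maximal element via cover relations.
Counting all min-to-max paths in the cover graph.
Total maximal chains: 6


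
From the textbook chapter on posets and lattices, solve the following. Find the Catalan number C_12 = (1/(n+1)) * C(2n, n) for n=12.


C(n) = C(2n, n) / (n+1).
C(24, 12) = 2704156
C(12) = 2704156 / 13 = 208012


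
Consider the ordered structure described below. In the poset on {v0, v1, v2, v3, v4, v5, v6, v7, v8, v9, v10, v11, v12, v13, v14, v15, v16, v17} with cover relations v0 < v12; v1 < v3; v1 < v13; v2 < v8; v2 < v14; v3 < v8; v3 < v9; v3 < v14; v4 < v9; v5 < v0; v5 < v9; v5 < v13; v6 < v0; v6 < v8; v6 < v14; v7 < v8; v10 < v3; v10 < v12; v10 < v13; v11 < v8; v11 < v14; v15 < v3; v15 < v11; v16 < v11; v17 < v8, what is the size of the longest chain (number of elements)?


A chain is a totally ordered subset; we count the number of elements in a maximum chain.
Compute, for each element x, the size of the longest chain ending at x:
  v1: 1
  v2: 1
  v4: 1
  v5: 1
  v6: 1
  v7: 1
  ...
A maximum chain: v1 < v3 < v8
Number of elements in the longest chain: 3


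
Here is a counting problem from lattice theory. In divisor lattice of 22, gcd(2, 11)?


Meet=gcd.
gcd(2,11)=1


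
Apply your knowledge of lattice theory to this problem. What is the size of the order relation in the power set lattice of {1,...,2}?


The order relation is {(a,b) : a <= b}, reflexive so it includes (a,a).
Examples: ({},{}), ({},{1,2}), ({},{1}), ({},{2}), ({1,2},{1,2}), ...
Total ordered pairs: 9


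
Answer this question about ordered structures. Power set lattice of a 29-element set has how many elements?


Power set = 2^n.
2^29 = 536870912


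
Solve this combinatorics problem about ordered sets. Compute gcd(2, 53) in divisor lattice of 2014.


In a divisor lattice, meet = gcd (greatest common divisor).
By Euclidean algorithm or factoring: gcd(2,53) = 1


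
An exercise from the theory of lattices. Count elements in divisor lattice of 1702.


Divisors of 1702: [1, 2, 23, 37, 46, 74, 851, 1702]
Count: 8


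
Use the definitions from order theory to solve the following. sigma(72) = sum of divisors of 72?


sigma(n) = sum of divisors.
Divisors of 72: [1, 2, 3, 4, 6, 8, 9, 12, 18, 24, 36, 72]
Sum = 195


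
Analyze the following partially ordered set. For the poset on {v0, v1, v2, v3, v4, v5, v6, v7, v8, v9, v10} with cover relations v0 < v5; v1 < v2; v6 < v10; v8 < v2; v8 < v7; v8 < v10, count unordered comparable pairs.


A comparable pair {a,b} has a < b or b < a in the order.
Count unordered pairs where one element is strictly below the other.
Examples: {v0,v5}, {v1,v2}, {v2,v8}, {v6,v10}, ...
Total comparable pairs: 6


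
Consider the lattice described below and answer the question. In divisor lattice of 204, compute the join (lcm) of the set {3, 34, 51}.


In a divisor lattice, join = lcm (least common multiple).
Compute lcm iteratively: start with first element, then lcm(current, next).
Elements: [3, 34, 51]
lcm(3,34) = 102
lcm(102,51) = 102
Final lcm = 102


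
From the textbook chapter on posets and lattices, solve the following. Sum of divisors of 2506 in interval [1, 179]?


Interval [1,179] in divisors of 2506: [1, 179]
Sum = 180


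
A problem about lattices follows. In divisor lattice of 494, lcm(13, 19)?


Join=lcm.
gcd(13,19)=1
lcm=247


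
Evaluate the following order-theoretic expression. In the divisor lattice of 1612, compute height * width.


Height = length of longest chain minus 1; width = size of largest antichain.
A maximum chain: 1 | 31 | 403 | 806 | 1612  (height 4).
A maximum antichain: {4, 26, 62, 403}  (width 4).
Product = 4 * 4 = 16


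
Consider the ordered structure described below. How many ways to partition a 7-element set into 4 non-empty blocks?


S(n,k) = k*S(n-1,k) + S(n-1,k-1).
S(6,4) = 65, S(6,3) = 90
S(7,4) = 4*65 + 90 = 260 + 90
S(7,4) = 350


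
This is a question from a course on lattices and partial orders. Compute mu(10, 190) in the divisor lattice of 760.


In a divisor lattice, mu(a,b) = mu(b/a) where mu is the classical Mobius function.
b/a = 190/10 = 19
Prime factorization of 19: primes [19]
19 is squarefree with 1 prime factor(s), so mu(19) = (-1)^1 = -1


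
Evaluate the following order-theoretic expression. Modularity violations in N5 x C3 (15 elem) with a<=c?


Modular law: if a <= c then a v (b ^ c) = (a v b) ^ c.
Check all triples (a,b,c) with a <= c among 15 elements.
  e.g. a=(a,0), b=(c,0), c=(b,0): lhs=(a,0) != rhs=(b,0)
  e.g. a=(a,0), b=(c,1), c=(b,0): lhs=(a,0) != rhs=(b,0)
Total violating triples: 18


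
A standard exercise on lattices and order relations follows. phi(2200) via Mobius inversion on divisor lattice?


phi(n) = n * prod_{p|n} (1 - 1/p).
Prime divisors of 2200: [2, 5, 11]
phi(2200) = 2200 * (1 - 1/2) * (1 - 1/5) * (1 - 1/11)
phi(2200) = 800


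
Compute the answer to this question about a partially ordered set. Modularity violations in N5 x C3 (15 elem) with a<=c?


Modular law: if a <= c then a v (b ^ c) = (a v b) ^ c.
Check all triples (a,b,c) with a <= c among 15 elements.
  e.g. a=(a,0), b=(c,0), c=(b,0): lhs=(a,0) != rhs=(b,0)
  e.g. a=(a,0), b=(c,1), c=(b,0): lhs=(a,0) != rhs=(b,0)
Total violating triples: 18


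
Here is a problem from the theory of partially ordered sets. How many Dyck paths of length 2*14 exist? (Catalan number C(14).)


C(n) = C(2n, n) / (n+1).
C(28, 14) = 40116600
C(14) = 40116600 / 15 = 2674440


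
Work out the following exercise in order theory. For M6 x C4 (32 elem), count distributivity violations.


Distributive law: a ^ (b v c) = (a ^ b) v (a ^ c).
Check all 32^3 = 32768 ordered triples (a,b,c).
  e.g. a=(a1,0), b=(a2,0), c=(a3,0): lhs=(a1,0) != rhs=(0,0)
  e.g. a=(a1,0), b=(a2,0), c=(a3,1): lhs=(a1,0) != rhs=(0,0)
Total violating triples: 7680


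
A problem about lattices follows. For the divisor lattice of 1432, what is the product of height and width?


Height = length of longest chain minus 1; width = size of largest antichain.
A maximum chain: 1 | 179 | 358 | 716 | 1432  (height 4).
A maximum antichain: {2, 179}  (width 2).
Product = 4 * 2 = 8


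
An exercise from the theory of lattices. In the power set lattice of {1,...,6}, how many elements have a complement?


An element a is complemented if some b has a meet b = bottom, a join b = top.
every subset A has complement S\A, so all elements are complemented.
Complemented elements: {}, {1}, {2}, {3}, {4}, {5}, ... (58 more)
Count: 64


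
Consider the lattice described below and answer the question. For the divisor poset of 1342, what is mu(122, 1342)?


In a divisor lattice, mu(a,b) = mu(b/a) where mu is the classical Mobius function.
b/a = 1342/122 = 11
Prime factorization of 11: primes [11]
11 is squarefree with 1 prime factor(s), so mu(11) = (-1)^1 = -1


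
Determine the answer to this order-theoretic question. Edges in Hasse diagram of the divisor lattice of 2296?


A cover relation a -< b holds when a < b with no c strictly between.
Cover relations:
  1 -< 2
  1 -< 7
  1 -< 41
  2 -< 4
  2 -< 14
  2 -< 82
  4 -< 8
  4 -< 28
  ...20 more
Total: 28


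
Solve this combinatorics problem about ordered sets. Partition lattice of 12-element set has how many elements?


B(n) = number of set partitions of an n-element set.
B(n) satisfies the recurrence: B(n+1) = sum_k C(n,k)*B(k).
B(12) = 4213597


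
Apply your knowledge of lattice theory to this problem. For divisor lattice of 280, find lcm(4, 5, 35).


In a divisor lattice, join = lcm (least common multiple).
Compute lcm iteratively: start with first element, then lcm(current, next).
Elements: [4, 5, 35]
lcm(4,5) = 20
lcm(20,35) = 140
Final lcm = 140


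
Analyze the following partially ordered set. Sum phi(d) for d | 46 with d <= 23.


Divisors of 46 up to 23: [1, 2, 23]
phi values: [1, 1, 22]
Sum = 24


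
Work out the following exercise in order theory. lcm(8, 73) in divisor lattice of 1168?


Join=lcm.
gcd(8,73)=1
lcm=584


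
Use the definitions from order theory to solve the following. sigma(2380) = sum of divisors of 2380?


sigma(n) = sum of divisors.
Divisors of 2380: [1, 2, 4, 5, 7, 10, 14, 17, 20, 28, 34, 35, 68, 70, 85, 119, 140, 170, 238, 340, 476, 595, 1190, 2380]
Sum = 6048
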